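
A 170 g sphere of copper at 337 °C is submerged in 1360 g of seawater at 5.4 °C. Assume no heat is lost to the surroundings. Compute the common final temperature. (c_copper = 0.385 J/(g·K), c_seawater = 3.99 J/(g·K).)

Setting the total heat transfer to zero:
170·0.385·(T − 337) + 1360·3.99·(T − 5.4) = 0
(65.45 + 5426.4) T = 65.45·337 + 5426.4·5.4
T ≈ 9.35 °C

T_f ≈ 9.4 °C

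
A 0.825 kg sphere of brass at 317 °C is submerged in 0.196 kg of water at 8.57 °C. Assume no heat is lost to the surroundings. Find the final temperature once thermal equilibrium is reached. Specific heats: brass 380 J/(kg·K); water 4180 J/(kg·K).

T_f ≈ 93.9 °C

T_f is the heat-capacity-weighted average of the initial temperatures:
T_f = (313.5*317 + 819.28*8.57) / (313.5 + 819.28)
    = 106401 / 1132.8 ≈ 93.93 °C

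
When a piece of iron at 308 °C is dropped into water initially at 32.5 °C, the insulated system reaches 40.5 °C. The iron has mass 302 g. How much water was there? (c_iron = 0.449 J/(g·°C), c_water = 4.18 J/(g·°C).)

m ≈ 1080 g

Energy conservation, ΣQ = 0:
302·0.449·(40.5 − 308) + m·4.18·(40.5 − 32.5) = 0
33.44 m = 36272
m = 36272/33.44 ≈ 1085 g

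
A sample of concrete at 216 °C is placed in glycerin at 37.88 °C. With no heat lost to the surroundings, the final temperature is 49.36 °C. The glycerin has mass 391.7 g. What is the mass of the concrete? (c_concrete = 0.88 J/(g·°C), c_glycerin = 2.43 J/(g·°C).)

m ≈ 74.5 g

Energy conservation, ΣQ = 0:
m×0.88×(49.36 − 216) + 391.7×2.43×(49.36 − 37.88) = 0
-146.64 m = -10927
m = -10927/-146.64 ≈ 74.51 g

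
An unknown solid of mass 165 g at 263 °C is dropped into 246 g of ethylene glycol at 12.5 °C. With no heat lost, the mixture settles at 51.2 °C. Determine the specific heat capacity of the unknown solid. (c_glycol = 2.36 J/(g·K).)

m_s c (T_s − T_f) = m_glycol c_glycol (T_f − T_0):
165·c·(263 − 51.2) = 246·2.36·(51.2 − 12.5)
34947 c = 22468  ⇒  c ≈ 0.6429 J/(g·K)

c ≈ 0.643 J/(g·K)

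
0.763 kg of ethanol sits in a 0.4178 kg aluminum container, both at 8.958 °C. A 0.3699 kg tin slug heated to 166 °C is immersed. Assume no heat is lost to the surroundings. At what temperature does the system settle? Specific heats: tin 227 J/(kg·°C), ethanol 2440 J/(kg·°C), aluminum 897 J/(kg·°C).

Conservation of energy gives ΣQ = 0:
0.3699*227*(T − 166) + 0.763*2440*(T − 8.958) + 0.4178*897*(T − 8.958) = 0
83.97(T − 166) + 1861.7(T − 8.958) + 374.77(T − 8.958) = 0
2320.5 T = 33973
T = 33973/2320.5 ≈ 14.64 °C

T_f ≈ 14.6 °C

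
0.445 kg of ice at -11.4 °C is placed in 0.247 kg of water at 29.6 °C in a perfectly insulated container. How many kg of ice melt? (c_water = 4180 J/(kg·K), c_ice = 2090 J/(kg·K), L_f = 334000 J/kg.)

m_melted ≈ 0.0598 kg

Heat available from the water dropping to 0 °C: 0.247·4180·29.6 = 30561 J.
Of that, 0.445·2090·11.4 = 10603 J goes to bring the ice to 0 °C, leaving 19958 J.
Fully melting the ice requires m_ice L_f = 0.445·334000 = 148630 J.
Since 19958 < 148630 J, not all the ice melts; equilibrium is at 0 °C.
m_melted·334000 = 19958  ⇒  m_melted ≈ 0.05976 kg.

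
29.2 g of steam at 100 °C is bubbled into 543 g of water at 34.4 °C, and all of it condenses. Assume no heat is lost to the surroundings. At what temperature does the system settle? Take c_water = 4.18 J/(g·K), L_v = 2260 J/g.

T_f ≈ 65.3 °C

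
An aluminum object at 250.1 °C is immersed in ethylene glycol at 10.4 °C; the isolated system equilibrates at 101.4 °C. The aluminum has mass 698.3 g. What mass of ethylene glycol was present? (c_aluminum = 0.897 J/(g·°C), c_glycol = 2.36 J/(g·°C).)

|Q_aluminum| = |Q_glycol|:
698.3·0.897·(250.1 − 101.4) = m·2.36·(101.4 − 10.4)
214.76 m = 93142  ⇒  m ≈ 433.7 g

m ≈ 434 g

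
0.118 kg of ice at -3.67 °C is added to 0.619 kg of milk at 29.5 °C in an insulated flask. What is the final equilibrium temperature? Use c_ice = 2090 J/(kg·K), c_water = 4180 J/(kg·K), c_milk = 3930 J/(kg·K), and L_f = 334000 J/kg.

T_f ≈ 10.7 °C

Let T be the final temperature. ΣQ_i = 0:
warm ice to 0 °C: 0.118·2090·(0 − (-3.67)) = 905.1; latent heat to melt: 0.118·334000 = 39412; meltwater 0→T: 0.118·4180·T = 493.24 T; milk cools: 0.619·3930·(T − 29.5) = 2432.7(T − 29.5)
2925.9 T = 71764 − 40317 = 31447
T ≈ 10.75 °C. Since T > 0 °C, the all-ice-melts assumption holds.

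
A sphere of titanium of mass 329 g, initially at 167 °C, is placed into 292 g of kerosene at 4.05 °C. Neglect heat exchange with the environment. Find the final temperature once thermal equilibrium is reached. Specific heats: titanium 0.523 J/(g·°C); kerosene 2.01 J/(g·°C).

T_f ≈ 41.0 °C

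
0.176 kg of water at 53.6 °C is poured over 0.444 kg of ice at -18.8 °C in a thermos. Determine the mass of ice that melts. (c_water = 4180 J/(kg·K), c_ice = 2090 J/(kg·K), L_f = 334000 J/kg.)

Cooling the water to 0 °C releases 0.176×4180×53.6 = 39432 J.
Warming the ice to 0 °C takes 0.444×2090×18.8 = 17446 J, leaving 21987 J for melting.
Melting all 0.444 kg of ice would need 0.444×334000 = 148296 J.
That's not enough to melt it all — equilibrium is at 0 °C with ice remaining.
m_melted×334000 = 21987  ⇒  m_melted ≈ 0.06583 kg.

m_melted ≈ 0.0658 kg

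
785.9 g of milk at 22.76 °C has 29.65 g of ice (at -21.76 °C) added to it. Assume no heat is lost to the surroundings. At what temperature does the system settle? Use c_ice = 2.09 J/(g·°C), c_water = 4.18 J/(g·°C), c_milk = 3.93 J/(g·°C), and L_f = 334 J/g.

Taking heat into each body as positive, Σ m c ΔT = 0:
ice -21.76→0 °C: 29.65×2.09×21.76 = 1348.4
  latent heat to melt: 29.65×334 = 9903.1
  meltwater 0→T: 29.65×4.18×T = 123.94 T
  milk cools: 785.9×3.93×(T − 22.76) = 3088.6(T − 22.76)
3212.5 T = 70296 − 11252 = 59045
T ≈ 18.38 °C (positive, so assuming full melt was valid).

T_f ≈ 18.4 °C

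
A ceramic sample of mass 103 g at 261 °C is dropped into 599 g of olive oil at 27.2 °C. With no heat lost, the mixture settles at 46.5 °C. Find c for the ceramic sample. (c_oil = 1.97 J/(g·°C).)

c ≈ 1.03 J/(g·°C)

Heat lost by the ceramic sample = heat gained by the oil:
103×c×(261 − 46.5) = 599×1.97×(46.5 − 27.2)
22094 c = 22775  ⇒  c ≈ 1.031 J/(g·°C)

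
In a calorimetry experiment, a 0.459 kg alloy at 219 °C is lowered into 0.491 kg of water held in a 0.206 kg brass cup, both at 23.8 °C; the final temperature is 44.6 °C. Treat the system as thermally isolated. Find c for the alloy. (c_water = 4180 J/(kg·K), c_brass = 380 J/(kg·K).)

Taking heat into each body as positive, Σ m c ΔT = 0:
0.459×c×(44.6 − 219) + 0.491×4180×(44.6 − 23.8) + 0.206×380×(44.6 − 23.8) = 0
-80.05 c = -44318
c = -44318/-80.05 ≈ 553.6 J/(kg·K)

c ≈ 554 J/(kg·K)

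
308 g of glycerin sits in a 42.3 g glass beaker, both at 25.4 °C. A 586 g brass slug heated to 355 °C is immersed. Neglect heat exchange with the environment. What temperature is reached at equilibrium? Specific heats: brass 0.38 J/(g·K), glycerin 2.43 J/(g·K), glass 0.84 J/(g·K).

Taking heat into each body as positive, Σ m c ΔT = 0:
586×0.38×(T − 355) + 308×2.43×(T − 25.4) + 42.3×0.84×(T − 25.4) = 0
222.68(T − 355) + 748.44(T − 25.4) + 35.53(T − 25.4) = 0
1006.7 T = 98964
T = 98964/1006.7 ≈ 98.31 °C

T_f ≈ 98.3 °C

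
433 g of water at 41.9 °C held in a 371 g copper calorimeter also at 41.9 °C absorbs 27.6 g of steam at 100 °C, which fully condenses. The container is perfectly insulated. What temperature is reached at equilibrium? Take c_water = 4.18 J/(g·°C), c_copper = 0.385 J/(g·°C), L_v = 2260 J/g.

Taking heat into each body as positive, Σ m c ΔT = 0:
steam→water at 100 °C releases m L_v = 27.6×2260 = 62376
  condensed water 100 °C→T: 115.37(T − 100)
  water warms: 433×4.18×(T − 41.9) = 1809.9(T − 41.9)
  cup: 142.84(T − 41.9)
2068.1 T = 62376 + 11537 + 81821 = 155734
T ≈ 75.30 °C (< 100 °C, so full condensation is consistent).

T_f ≈ 75.3 °C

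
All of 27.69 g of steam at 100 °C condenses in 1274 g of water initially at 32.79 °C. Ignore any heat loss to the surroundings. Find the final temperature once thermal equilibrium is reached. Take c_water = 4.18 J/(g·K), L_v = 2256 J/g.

T_f ≈ 45.7 °C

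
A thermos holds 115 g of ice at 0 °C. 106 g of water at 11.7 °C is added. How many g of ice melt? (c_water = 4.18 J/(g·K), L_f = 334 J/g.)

Heat available from the water dropping to 0 °C: 106·4.18·11.7 = 5184 J.
Melting all 115 g of ice would need 115·334 = 38410 J.
Since 5184 < 38410 J, not all the ice melts; equilibrium is at 0 °C.
m_melted·334 = 5184  ⇒  m_melted ≈ 15.52 g.

m_melted ≈ 15.5 g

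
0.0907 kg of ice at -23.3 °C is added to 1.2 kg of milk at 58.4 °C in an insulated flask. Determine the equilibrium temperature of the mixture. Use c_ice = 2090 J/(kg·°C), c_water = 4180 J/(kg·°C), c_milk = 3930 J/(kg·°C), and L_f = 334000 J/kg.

T_f ≈ 47.2 °C

Taking heat into each body as positive, Σ m c ΔT = 0:
ice -23.3→0 °C: 0.0907·2090·23.3 = 4416.8; melt ice: 0.0907·334000 = 30294; meltwater 0→T: 0.0907·4180·T = 379.13 T; milk cools: 1.2·3930·(T − 58.4) = 4716(T − 58.4)
5095.1 T = 275414 − 34711 = 240704
T ≈ 47.24 °C — above 0 °C, consistent with complete melting.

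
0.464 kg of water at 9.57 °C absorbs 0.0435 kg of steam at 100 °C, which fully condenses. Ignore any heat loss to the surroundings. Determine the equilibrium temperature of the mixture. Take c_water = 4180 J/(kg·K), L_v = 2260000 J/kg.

T_f ≈ 63.7 °C

Sum of m c ΔT and latent-heat terms is zero:
steam→water at 100 °C releases m L_v = 0.0435×2260000 = 98310
  condensed water 100 °C→T: 181.83(T − 100)
  water warms: 0.464×4180×(T − 9.57) = 1939.5(T − 9.57)
2121.4 T = 98310 + 18183 + 18561 = 135054
T ≈ 63.66 °C, under the boiling point, so the assumption holds.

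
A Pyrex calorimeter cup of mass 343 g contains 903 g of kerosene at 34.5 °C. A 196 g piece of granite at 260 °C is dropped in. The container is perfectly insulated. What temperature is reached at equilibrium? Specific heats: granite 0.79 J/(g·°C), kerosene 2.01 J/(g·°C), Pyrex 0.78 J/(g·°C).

T_f ≈ 50.1 °C

Setting the total heat transfer to zero:
196×0.79×(T − 260) + 903×2.01×(T − 34.5) + 343×0.78×(T − 34.5) = 0
154.84(T − 260) + 1815(T − 34.5) + 267.54(T − 34.5) = 0
2237.4 T = 112107
T = 112107/2237.4 ≈ 50.11 °C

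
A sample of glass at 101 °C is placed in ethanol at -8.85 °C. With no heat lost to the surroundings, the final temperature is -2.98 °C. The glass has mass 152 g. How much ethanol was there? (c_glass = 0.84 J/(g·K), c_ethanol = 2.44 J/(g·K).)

|Q_glass| = |Q_ethanol|:
152·0.84·(101 − -2.98) = m·2.44·(-2.98 − (-8.85))
14.32 m = 13276  ⇒  m ≈ 926.9 g

m ≈ 927 g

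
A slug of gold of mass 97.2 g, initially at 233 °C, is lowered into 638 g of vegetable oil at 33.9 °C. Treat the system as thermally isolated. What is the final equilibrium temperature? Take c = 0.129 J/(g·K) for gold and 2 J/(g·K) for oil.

T_f ≈ 35.8 °C

T_f is the heat-capacity-weighted average of the initial temperatures:
T_f = (12.54·233 + 1276·33.9) / (12.54 + 1276)
    = 46178 / 1288.5 ≈ 35.84 °C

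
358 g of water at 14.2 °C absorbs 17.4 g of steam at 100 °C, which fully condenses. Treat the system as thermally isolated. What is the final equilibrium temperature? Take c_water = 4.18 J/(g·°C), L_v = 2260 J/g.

Taking heat into each body as positive, Σ m c ΔT = 0:
steam→water at 100 °C releases m L_v = 17.4·2260 = 39324
  condensate cools 100→T: 17.4·4.18·(T − 100) = 72.73(T − 100)
  original water: 1496.4(T − 14.2)
1569.2 T = 39324 + 7273.2 + 21249 = 67847
T ≈ 43.24 °C — below 100 °C, confirming all the steam condensed.

T_f ≈ 43.2 °C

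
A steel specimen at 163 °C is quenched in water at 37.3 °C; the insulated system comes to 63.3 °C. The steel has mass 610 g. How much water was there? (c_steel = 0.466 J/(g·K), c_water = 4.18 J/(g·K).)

|Q_steel| = |Q_water|:
610·0.466·(163 − 63.3) = m·4.18·(63.3 − 37.3)
108.68 m = 28341  ⇒  m ≈ 260.8 g

m ≈ 261 g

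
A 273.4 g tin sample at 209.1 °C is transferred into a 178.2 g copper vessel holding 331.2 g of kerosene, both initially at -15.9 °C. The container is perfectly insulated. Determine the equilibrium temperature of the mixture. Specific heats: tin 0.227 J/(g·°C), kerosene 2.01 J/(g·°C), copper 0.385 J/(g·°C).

T_f ≈ 1.6 °C

Energy conservation, ΣQ = 0:
273.4×0.227×(T − 209.1) + 331.2×2.01×(T − (-15.9)) + 178.2×0.385×(T − (-15.9)) = 0
62.06(T − 209.1) + 665.71(T − (-15.9)) + 68.61(T − (-15.9)) = 0
(62.06 + 665.71 + 68.61) T = 62.06×209.1 + 665.71×(-15.9) + 68.61×(-15.9)
T ≈ 1.63 °C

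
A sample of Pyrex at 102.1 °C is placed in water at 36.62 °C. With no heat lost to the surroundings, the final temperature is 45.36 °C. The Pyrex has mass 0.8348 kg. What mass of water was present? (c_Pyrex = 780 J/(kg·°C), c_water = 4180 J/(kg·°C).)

Heat lost by the Pyrex = heat gained by the water:
0.8348·780·(102.1 − 45.36) = m·4180·(45.36 − 36.62)
36533 m = 36946  ⇒  m ≈ 1.011 kg

m ≈ 1.01 kg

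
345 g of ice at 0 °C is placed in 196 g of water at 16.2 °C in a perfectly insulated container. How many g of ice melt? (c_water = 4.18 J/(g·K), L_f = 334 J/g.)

m_melted ≈ 39.7 g

Cooling the water to 0 °C releases 196×4.18×16.2 = 13272 J.
Melting all 345 g of ice would need 345×334 = 115230 J.
That's not enough to melt it all — equilibrium is at 0 °C with ice remaining.
m_melt = 13272 / L_f = 39.74 g.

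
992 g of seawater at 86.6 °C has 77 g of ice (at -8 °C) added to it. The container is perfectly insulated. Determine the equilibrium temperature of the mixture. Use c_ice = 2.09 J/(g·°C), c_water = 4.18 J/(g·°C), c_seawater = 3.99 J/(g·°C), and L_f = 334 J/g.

Net heat exchanged in the isolated system is zero:
ice -8→0 °C: 77·2.09·8 = 1287.4; melt ice: 77·334 = 25718; warm the meltwater: 321.86 T; seawater cools: 992·3.99·(T − 86.6) = 3958.1(T − 86.6)
4279.9 T = 342770 − 27005 = 315764
T ≈ 73.78 °C. Since T > 0 °C, the all-ice-melts assumption holds.

T_f ≈ 73.8 °C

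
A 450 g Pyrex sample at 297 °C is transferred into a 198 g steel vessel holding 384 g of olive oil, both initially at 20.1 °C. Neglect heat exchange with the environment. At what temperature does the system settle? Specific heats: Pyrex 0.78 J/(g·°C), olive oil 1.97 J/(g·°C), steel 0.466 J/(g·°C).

T_f ≈ 101.1 °C

Let T be the final temperature. ΣQ_i = 0:
450·0.78·(T − 297) + 384·1.97·(T − 20.1) + 198·0.466·(T − 20.1) = 0
351(T − 297) + 756.48(T − 20.1) + 92.27(T − 20.1) = 0
(351 + 756.48 + 92.27) T = 351·297 + 756.48·20.1 + 92.27·20.1
T = 121307/1199.7 ≈ 101.11 °C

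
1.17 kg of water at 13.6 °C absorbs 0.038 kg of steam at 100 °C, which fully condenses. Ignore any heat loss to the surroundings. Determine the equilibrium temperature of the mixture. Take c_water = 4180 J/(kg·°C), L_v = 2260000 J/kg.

T_f ≈ 33.3 °C

Taking heat into each body as positive, Σ m c ΔT = 0:
steam→water at 100 °C releases m L_v = 0.038×2260000 = 85880
  condensed water 100 °C→T: 158.84(T − 100)
  water warms: 1.17×4180×(T − 13.6) = 4890.6(T − 13.6)
5049.4 T = 85880 + 15884 + 66512 = 168276
T ≈ 33.33 °C — below 100 °C, confirming all the steam condensed.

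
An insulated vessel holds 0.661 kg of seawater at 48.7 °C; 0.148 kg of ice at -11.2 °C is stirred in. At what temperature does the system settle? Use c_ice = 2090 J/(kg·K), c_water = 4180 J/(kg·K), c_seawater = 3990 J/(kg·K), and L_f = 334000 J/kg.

Net heat exchanged in the isolated system is zero:
warm ice to 0 °C: 0.148×2090×(0 − (-11.2)) = 3464.4; latent heat to melt: 0.148×334000 = 49432; meltwater 0→T: 0.148×4180×T = 618.64 T; seawater cools: 0.661×3990×(T − 48.7) = 2637.4(T − 48.7)
3256 T = 128441 − 52896 = 75545
T ≈ 23.20 °C. Since T > 0 °C, the all-ice-melts assumption holds.

T_f ≈ 23.2 °C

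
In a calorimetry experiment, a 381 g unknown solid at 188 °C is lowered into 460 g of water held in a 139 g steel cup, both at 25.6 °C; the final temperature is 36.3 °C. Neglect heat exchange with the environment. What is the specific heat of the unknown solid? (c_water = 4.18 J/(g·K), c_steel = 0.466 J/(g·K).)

Conservation of energy gives ΣQ = 0:
381×c×(36.3 − 188) + 460×4.18×(36.3 − 25.6) + 139×0.466×(36.3 − 25.6) = 0
-57798 c = -21267
c = -21267/-57798 ≈ 0.368 J/(g·K)

c ≈ 0.368 J/(g·K)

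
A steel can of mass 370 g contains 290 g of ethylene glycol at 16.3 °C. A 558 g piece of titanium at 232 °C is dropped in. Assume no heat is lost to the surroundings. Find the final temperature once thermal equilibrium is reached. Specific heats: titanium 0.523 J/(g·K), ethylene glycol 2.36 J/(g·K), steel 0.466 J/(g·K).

T_f ≈ 71.1 °C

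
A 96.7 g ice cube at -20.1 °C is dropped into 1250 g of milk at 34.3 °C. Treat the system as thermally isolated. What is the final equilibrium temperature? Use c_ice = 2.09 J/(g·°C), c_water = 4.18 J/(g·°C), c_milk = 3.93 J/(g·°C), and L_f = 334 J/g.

T_f ≈ 24.9 °C

Energy balance with sensible and latent terms:
ice -20.1→0 °C: 96.7×2.09×20.1 = 4062.3; latent heat to melt: 96.7×334 = 32298; meltwater 0→T: 96.7×4.18×T = 404.21 T; milk: 4912.5(T − 34.3)
5316.7 T = 168499 − 36360 = 132139
T ≈ 24.85 °C — above 0 °C, consistent with complete melting.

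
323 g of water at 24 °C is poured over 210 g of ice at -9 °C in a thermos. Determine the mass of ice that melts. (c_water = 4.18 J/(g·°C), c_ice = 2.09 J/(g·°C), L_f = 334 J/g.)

m_melted ≈ 85.2 g

Water can give up m c ΔT = 323×4.18×24 = 32403 J before reaching 0 °C.
Of that, 210×2.09×9 = 3950.1 J goes to bring the ice to 0 °C, leaving 28453 J.
To melt every bit of ice: 210×334 = 70140 J.
28453 J < 70140 J, so only part of the ice melts and the system sits at 0 °C.
Mass melted = 28453/334 ≈ 85.19 g.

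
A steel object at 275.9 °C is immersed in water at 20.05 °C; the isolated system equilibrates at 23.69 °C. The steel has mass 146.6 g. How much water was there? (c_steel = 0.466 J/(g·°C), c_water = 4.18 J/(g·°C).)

Net heat exchanged in the isolated system is zero:
146.6·0.466·(23.69 − 275.9) + m·4.18·(23.69 − 20.05) = 0
15.22 m = 17230
m = 17230/15.22 ≈ 1132 g

m ≈ 1130 g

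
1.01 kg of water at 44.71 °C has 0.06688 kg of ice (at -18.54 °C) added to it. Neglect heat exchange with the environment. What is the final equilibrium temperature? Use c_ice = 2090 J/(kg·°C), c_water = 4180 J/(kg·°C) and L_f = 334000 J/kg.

T_f ≈ 36.4 °C

Conservation of energy gives ΣQ = 0:
ice -18.54→0 °C: 0.06688·2090·18.54 = 2591.5
  latent heat to melt: 0.06688·334000 = 22338
  meltwater 0→T: 0.06688·4180·T = 279.56 T
  water cools: 1.01·4180·(T − 44.71) = 4221.8(T − 44.71)
4501.4 T = 188757 − 24929 = 163827
T ≈ 36.40 °C — above 0 °C, consistent with complete melting.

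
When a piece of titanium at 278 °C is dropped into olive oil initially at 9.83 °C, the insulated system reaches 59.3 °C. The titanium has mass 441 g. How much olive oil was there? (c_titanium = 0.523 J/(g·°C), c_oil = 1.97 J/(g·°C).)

m ≈ 518 g

Heat gained plus heat lost sum to zero:
441×0.523×(59.3 − 278) + m×1.97×(59.3 − 9.83) = 0
97.46 m = 50442
m = 50442/97.46 ≈ 517.6 g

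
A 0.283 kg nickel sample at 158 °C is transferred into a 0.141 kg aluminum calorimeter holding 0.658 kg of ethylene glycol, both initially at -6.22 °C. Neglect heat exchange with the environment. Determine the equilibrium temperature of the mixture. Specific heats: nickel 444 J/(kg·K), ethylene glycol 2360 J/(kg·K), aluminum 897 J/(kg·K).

T_f = Σ m_i c_i T_i / Σ m_i c_i:
T_f = (125.65·158 + 1552.9·(-6.22) + 126.48·(-6.22)) / (125.65 + 1552.9 + 126.48)
    = 9407.4 / 1805 ≈ 5.21 °C

T_f ≈ 5.2 °C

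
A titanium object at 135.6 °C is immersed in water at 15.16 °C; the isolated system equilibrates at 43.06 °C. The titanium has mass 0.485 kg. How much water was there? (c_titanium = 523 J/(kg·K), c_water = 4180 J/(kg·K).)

m ≈ 0.201 kg

|Q_titanium| = |Q_water|:
0.485×523×(135.6 − 43.06) = m×4180×(43.06 − 15.16)
116622 m = 23473  ⇒  m ≈ 0.2013 kg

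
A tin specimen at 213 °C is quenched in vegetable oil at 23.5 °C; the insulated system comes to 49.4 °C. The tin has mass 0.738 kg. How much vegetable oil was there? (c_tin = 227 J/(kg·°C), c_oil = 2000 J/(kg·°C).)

m ≈ 0.529 kg

Net heat exchanged in the isolated system is zero:
0.738×227×(49.4 − 213) + m×2000×(49.4 − 23.5) = 0
51800 m = 27407
m = 27407/51800 ≈ 0.5291 kg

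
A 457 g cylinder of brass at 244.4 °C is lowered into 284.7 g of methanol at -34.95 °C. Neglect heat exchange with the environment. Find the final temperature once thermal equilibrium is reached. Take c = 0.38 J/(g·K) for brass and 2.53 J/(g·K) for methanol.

Taking heat into each body as positive, Σ m c ΔT = 0:
457*0.38*(T − 244.4) + 284.7*2.53*(T − (-34.95)) = 0
173.66(T − 244.4) + 720.29(T − (-34.95)) = 0
893.95 T = 17268
T = 17268/893.95 ≈ 19.32 °C

T_f ≈ 19.3 °C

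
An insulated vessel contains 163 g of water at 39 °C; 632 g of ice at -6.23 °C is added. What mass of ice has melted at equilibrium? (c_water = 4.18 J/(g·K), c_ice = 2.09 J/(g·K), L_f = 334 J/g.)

Water can give up m c ΔT = 163·4.18·39 = 26572 J before reaching 0 °C.
Warming the ice to 0 °C takes 632·2.09·6.23 = 8229.1 J, leaving 18343 J for melting.
To melt every bit of ice: 632·334 = 211088 J.
That's not enough to melt it all — equilibrium is at 0 °C with ice remaining.
m_melt = 18343 / L_f = 54.92 g.

m_melted ≈ 54.9 g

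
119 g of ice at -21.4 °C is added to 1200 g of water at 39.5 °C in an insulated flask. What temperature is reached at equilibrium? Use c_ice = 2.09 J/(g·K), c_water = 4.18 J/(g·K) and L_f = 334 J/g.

T_f ≈ 27.8 °C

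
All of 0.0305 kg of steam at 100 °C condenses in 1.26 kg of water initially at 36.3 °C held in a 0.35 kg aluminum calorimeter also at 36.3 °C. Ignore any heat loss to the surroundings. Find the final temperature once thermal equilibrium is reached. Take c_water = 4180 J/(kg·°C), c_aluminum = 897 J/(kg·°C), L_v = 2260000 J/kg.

Heat gained plus heat lost sum to zero:
latent heat released on condensation: 0.0305×2260000 = 68930; condensed water 100 °C→T: 127.49(T − 100); water warms: 1.26×4180×(T − 36.3) = 5266.8(T − 36.3); cup: 313.95(T − 36.3)
5708.2 T = 68930 + 12749 + 202581 = 284260
T ≈ 49.80 °C (< 100 °C, so full condensation is consistent).

T_f ≈ 49.8 °C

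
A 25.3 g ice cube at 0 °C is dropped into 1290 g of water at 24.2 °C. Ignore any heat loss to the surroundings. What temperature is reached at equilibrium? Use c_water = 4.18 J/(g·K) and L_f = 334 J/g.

T_f ≈ 22.2 °C

Setting the total heat transfer to zero:
melt ice: 25.3×334 = 8450.2; meltwater 0→T: 25.3×4.18×T = 105.75 T; water: 5392.2(T − 24.2)
5498 T = 130491 − 8450.2 = 122041
T ≈ 22.20 °C. Since T > 0 °C, the all-ice-melts assumption holds.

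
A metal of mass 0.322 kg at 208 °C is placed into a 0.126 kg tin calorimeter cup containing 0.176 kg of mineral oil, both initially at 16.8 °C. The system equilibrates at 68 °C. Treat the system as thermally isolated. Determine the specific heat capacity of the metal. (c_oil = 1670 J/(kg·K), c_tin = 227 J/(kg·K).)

c ≈ 366 J/(kg·K)

Net heat exchanged in the isolated system is zero:
0.322·c·(68 − 208) + 0.176·1670·(68 − 16.8) + 0.126·227·(68 − 16.8) = 0
-45.08 c = -16513
c = -16513/-45.08 ≈ 366.3 J/(kg·K)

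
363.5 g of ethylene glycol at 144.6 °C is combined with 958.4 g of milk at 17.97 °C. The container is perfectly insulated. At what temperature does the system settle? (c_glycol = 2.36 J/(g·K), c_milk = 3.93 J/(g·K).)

T_f = Σ m_i c_i T_i / Σ m_i c_i:
T_f = (857.86×144.6 + 3766.5×17.97) / (857.86 + 3766.5)
    = 191731 / 4624.4 ≈ 41.46 °C

T_f ≈ 41.5 °C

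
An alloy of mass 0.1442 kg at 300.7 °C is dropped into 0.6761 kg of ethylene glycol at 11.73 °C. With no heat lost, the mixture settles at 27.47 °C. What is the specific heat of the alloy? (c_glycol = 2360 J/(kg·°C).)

Net heat exchanged in the isolated system is zero:
0.1442×c×(27.47 − 300.7) + 0.6761×2360×(27.47 − 11.73) = 0
-39.4 c = -25115
c = -25115/-39.4 ≈ 637.4 J/(kg·°C)

c ≈ 637 J/(kg·°C)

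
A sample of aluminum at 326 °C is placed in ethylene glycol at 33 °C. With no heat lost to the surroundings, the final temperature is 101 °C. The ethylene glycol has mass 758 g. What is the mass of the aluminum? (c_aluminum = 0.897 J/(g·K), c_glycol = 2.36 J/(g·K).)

m ≈ 603 g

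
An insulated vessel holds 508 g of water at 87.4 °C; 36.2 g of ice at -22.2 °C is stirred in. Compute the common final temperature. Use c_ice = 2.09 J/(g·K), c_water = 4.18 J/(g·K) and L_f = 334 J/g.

Net heat exchanged in the isolated system is zero:
warm ice to 0 °C: 36.2·2.09·(0 − (-22.2)) = 1679.6; latent heat to melt: 36.2·334 = 12091; warm the meltwater: 151.32 T; water cools: 508·4.18·(T − 87.4) = 2123.4(T − 87.4)
2274.8 T = 185589 − 13770 = 171818
T ≈ 75.53 °C — above 0 °C, consistent with complete melting.

T_f ≈ 75.5 °C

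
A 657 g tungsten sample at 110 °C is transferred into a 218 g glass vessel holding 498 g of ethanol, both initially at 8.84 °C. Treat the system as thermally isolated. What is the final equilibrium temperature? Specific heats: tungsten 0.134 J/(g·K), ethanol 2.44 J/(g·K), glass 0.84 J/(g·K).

Net heat exchanged in the isolated system is zero:
657*0.134*(T − 110) + 498*2.44*(T − 8.84) + 218*0.84*(T − 8.84) = 0
88.04(T − 110) + 1215.1(T − 8.84) + 183.12(T − 8.84) = 0
1486.3 T = 22045
T ≈ 14.83 °C

T_f ≈ 14.8 °C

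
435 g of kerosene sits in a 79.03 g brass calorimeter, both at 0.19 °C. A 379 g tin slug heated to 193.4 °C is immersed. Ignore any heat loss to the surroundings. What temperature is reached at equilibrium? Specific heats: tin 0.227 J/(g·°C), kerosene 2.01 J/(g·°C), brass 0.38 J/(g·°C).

T_f = Σ m_i c_i T_i / Σ m_i c_i:
T_f = (86.03·193.4 + 874.35·0.19 + 30.03·0.19) / (86.03 + 874.35 + 30.03)
    = 16811 / 990.41 ≈ 16.97 °C

T_f ≈ 17.0 °C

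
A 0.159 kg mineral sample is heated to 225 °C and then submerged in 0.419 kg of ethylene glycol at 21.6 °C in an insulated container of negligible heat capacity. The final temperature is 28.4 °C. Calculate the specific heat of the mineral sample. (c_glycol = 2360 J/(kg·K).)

Net heat exchanged in the isolated system is zero:
0.159·c·(28.4 − 225) + 0.419·2360·(28.4 − 21.6) = 0
-31.26 c = -6724.1
c = -6724.1/-31.26 ≈ 215.1 J/(kg·K)

c ≈ 215 J/(kg·K)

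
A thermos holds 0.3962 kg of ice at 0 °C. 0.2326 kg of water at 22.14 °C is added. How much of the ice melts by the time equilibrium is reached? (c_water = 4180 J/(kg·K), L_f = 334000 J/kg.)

m_melted ≈ 0.0644 kg

Cooling the water to 0 °C releases 0.2326·4180·22.14 = 21526 J.
Fully melting the ice requires m_ice L_f = 0.3962·334000 = 132331 J.
That's not enough to melt it all — equilibrium is at 0 °C with ice remaining.
m_melted·334000 = 21526  ⇒  m_melted ≈ 0.06445 kg.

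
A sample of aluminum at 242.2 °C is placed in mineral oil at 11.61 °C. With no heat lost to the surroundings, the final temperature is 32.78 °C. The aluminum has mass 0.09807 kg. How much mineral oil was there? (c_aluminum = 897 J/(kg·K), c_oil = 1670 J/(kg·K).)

m ≈ 0.521 kg

Heat lost by the aluminum = heat gained by the oil:
0.09807·897·(242.2 − 32.78) = m·1670·(32.78 − 11.61)
35354 m = 18422  ⇒  m ≈ 0.5211 kg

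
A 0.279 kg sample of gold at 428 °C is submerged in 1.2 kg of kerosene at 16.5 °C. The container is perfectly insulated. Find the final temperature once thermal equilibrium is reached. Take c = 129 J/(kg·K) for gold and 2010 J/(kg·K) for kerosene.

T_f ≈ 22.5 °C

T_f = Σ m_i c_i T_i / Σ m_i c_i:
T_f = (35.99*428 + 2412*16.5) / (35.99 + 2412)
    = 55202 / 2448 ≈ 22.55 °C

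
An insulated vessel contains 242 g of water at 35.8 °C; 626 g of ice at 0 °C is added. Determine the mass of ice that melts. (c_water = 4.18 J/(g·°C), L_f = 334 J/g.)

Water can give up m c ΔT = 242·4.18·35.8 = 36214 J before reaching 0 °C.
To melt every bit of ice: 626·334 = 209084 J.
That's not enough to melt it all — equilibrium is at 0 °C with ice remaining.
m_melted·334 = 36214  ⇒  m_melted ≈ 108.4 g.

m_melted ≈ 108 g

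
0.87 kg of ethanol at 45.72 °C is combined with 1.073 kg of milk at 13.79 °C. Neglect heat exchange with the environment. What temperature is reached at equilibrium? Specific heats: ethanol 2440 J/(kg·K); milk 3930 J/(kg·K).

T_f is the heat-capacity-weighted average of the initial temperatures:
T_f = (2122.8×45.72 + 4216.9×13.79) / (2122.8 + 4216.9)
    = 155205 / 6339.7 ≈ 24.48 °C

T_f ≈ 24.5 °C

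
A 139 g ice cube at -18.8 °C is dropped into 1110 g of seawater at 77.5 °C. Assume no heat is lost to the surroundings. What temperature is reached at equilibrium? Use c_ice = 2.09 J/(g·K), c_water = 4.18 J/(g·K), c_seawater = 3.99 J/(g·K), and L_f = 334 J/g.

Let T be the final temperature. ΣQ_i = 0:
ice -18.8→0 °C: 139·2.09·18.8 = 5461.6
  latent heat to melt: 139·334 = 46426
  meltwater 0→T: 139·4.18·T = 581.02 T
  seawater cools: 1110·3.99·(T − 77.5) = 4428.9(T − 77.5)
5009.9 T = 343240 − 51888 = 291352
T ≈ 58.16 °C (positive, so assuming full melt was valid).

T_f ≈ 58.2 °C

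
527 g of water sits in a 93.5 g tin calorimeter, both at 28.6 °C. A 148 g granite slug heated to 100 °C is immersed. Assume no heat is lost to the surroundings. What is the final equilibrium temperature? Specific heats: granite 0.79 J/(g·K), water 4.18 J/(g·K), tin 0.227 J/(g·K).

T_f ≈ 32.2 °C

Setting the total heat transfer to zero:
148·0.79·(T − 100) + 527·4.18·(T − 28.6) + 93.5·0.227·(T − 28.6) = 0
2341 T = 75301
T = 75301 / 2341 = 32.2 °C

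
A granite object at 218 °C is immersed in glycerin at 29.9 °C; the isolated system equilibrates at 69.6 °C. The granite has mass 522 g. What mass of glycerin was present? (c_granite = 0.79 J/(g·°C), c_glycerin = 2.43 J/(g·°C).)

Energy conservation, ΣQ = 0:
522×0.79×(69.6 − 218) + m×2.43×(69.6 − 29.9) = 0
96.47 m = 61197
m = 61197/96.47 ≈ 634.4 g

m ≈ 634 g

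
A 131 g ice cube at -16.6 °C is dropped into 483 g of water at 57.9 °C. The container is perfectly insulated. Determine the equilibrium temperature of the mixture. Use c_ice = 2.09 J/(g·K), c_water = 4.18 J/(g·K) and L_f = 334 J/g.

T_f ≈ 26.7 °C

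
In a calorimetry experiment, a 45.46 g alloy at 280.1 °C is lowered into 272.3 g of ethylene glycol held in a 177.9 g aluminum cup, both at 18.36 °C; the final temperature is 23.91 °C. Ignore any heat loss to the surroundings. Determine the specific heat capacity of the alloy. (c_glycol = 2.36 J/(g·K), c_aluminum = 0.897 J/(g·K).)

Conservation of energy gives ΣQ = 0:
45.46·c·(23.91 − 280.1) + 272.3·2.36·(23.91 − 18.36) + 177.9·0.897·(23.91 − 18.36) = 0
-11646 c = -4452.2
c = -4452.2/-11646 ≈ 0.3823 J/(g·K)

c ≈ 0.382 J/(g·K)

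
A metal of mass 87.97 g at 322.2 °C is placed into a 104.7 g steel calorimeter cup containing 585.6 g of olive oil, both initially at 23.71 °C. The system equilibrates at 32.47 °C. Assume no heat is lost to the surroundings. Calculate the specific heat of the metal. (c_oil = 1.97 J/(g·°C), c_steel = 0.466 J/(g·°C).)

c ≈ 0.413 J/(g·°C)

Energy conservation, ΣQ = 0:
87.97×c×(32.47 − 322.2) + 585.6×1.97×(32.47 − 23.71) + 104.7×0.466×(32.47 − 23.71) = 0
-25488 c = -10533
c = -10533/-25488 ≈ 0.4133 J/(g·°C)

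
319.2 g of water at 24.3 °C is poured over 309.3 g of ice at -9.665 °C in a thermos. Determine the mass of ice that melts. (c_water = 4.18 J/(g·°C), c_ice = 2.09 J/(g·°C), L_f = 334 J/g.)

Water can give up m c ΔT = 319.2·4.18·24.3 = 32422 J before reaching 0 °C.
Of that, 309.3·2.09·9.665 = 6247.8 J goes to bring the ice to 0 °C, leaving 26175 J.
Melting all 309.3 g of ice would need 309.3·334 = 103306 J.
26175 J < 103306 J, so only part of the ice melts and the system sits at 0 °C.
Mass melted = 26175/334 ≈ 78.37 g.

m_melted ≈ 78.4 g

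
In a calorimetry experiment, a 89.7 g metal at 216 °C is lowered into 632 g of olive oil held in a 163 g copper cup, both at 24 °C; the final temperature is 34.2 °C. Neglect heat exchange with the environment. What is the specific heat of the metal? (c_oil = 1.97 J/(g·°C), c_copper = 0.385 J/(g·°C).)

c ≈ 0.818 J/(g·°C)

Conservation of energy gives ΣQ = 0:
89.7×c×(34.2 − 216) + 632×1.97×(34.2 − 24) + 163×0.385×(34.2 − 24) = 0
-16307 c = -13340
c = -13340/-16307 ≈ 0.818 J/(g·°C)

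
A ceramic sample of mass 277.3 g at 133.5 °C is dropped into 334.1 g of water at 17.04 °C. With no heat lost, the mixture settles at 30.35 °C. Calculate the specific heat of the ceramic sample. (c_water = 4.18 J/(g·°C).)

c ≈ 0.65 J/(g·°C)

Energy conservation, ΣQ = 0:
277.3×c×(30.35 − 133.5) + 334.1×4.18×(30.35 − 17.04) = 0
-28603 c = -18588
c = -18588/-28603 ≈ 0.6498 J/(g·°C)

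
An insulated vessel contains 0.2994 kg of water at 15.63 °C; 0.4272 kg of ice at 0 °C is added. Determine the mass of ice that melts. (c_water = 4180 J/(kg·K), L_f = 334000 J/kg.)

Water can give up m c ΔT = 0.2994×4180×15.63 = 19561 J before reaching 0 °C.
Melting all 0.4272 kg of ice would need 0.4272×334000 = 142685 J.
Since 19561 < 142685 J, not all the ice melts; equilibrium is at 0 °C.
m_melted×334000 = 19561  ⇒  m_melted ≈ 0.05857 kg.

m_melted ≈ 0.0586 kg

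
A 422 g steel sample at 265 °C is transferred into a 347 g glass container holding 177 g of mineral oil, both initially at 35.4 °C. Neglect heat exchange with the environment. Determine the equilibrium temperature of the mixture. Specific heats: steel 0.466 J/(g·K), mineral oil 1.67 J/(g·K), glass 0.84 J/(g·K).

T_f ≈ 93.0 °C

Let T be the final temperature. ΣQ_i = 0:
422*0.466*(T − 265) + 177*1.67*(T − 35.4) + 347*0.84*(T − 35.4) = 0
(196.65 + 295.59 + 291.48) T = 196.65*265 + 295.59*35.4 + 291.48*35.4
T ≈ 93.01 °C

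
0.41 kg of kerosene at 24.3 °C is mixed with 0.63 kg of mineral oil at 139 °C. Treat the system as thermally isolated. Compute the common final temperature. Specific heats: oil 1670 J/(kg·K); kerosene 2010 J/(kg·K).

Let T be the final temperature. ΣQ_i = 0:
0.63·1670·(T − 139) + 0.41·2010·(T − 24.3) = 0
1052.1(T − 139) + 824.1(T − 24.3) = 0
(1052.1 + 824.1) T = 1052.1·139 + 824.1·24.3
T ≈ 88.62 °C

T_f ≈ 88.6 °C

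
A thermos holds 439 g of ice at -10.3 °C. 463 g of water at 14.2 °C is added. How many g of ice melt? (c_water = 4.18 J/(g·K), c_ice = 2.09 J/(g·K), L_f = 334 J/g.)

m_melted ≈ 54 g

Heat available from the water dropping to 0 °C: 463×4.18×14.2 = 27482 J.
Warming the ice to 0 °C takes 439×2.09×10.3 = 9450.4 J, leaving 18031 J for melting.
Melting all 439 g of ice would need 439×334 = 146626 J.
That's not enough to melt it all — equilibrium is at 0 °C with ice remaining.
Mass melted = 18031/334 ≈ 53.99 g.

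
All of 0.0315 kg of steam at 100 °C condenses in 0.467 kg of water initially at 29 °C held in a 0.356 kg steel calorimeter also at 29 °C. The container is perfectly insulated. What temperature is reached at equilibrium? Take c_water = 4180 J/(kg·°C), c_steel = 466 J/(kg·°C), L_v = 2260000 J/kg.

T_f ≈ 64.8 °C

Taking heat into each body as positive, Σ m c ΔT = 0:
steam→water at 100 °C releases m L_v = 0.0315·2260000 = 71190
  condensate cools 100→T: 0.0315·4180·(T − 100) = 131.67(T − 100)
  original water: 1952.1(T − 29)
  cup: 165.9(T − 29)
2249.6 T = 71190 + 13167 + 61421 = 145778
T ≈ 64.80 °C, under the boiling point, so the assumption holds.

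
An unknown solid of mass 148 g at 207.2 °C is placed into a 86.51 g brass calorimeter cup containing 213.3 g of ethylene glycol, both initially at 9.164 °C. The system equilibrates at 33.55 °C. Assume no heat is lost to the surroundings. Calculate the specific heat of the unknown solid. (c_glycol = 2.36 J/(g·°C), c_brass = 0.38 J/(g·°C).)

c ≈ 0.509 J/(g·°C)

Heat gained plus heat lost sum to zero:
148·c·(33.55 − 207.2) + 213.3·2.36·(33.55 − 9.164) + 86.51·0.38·(33.55 − 9.164) = 0
-25700 c = -13077
c = -13077/-25700 ≈ 0.5088 J/(g·°C)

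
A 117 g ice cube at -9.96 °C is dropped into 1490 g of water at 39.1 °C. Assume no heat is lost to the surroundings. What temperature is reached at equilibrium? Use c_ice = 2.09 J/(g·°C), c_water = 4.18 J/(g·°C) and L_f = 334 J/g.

Setting the total heat transfer to zero:
warm ice to 0 °C: 117×2.09×(0 − (-9.96)) = 2435.5; latent heat to melt: 117×334 = 39078; meltwater 0→T: 117×4.18×T = 489.06 T; water cools: 1490×4.18×(T − 39.1) = 6228.2(T − 39.1)
6717.3 T = 243523 − 41514 = 202009
T ≈ 30.07 °C. Since T > 0 °C, the all-ice-melts assumption holds.

T_f ≈ 30.1 °C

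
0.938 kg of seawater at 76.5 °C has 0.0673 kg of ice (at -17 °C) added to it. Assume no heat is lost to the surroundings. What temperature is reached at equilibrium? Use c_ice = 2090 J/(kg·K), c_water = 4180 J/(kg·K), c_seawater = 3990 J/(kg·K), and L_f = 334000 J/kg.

Setting the total heat transfer to zero:
warm ice to 0 °C: 0.0673×2090×(0 − (-17)) = 2391.2
  melt ice: 0.0673×334000 = 22478
  meltwater 0→T: 0.0673×4180×T = 281.31 T
  seawater: 3742.6(T − 76.5)
4023.9 T = 286310 − 24869 = 261441
T ≈ 64.97 °C — above 0 °C, consistent with complete melting.

T_f ≈ 65.0 °C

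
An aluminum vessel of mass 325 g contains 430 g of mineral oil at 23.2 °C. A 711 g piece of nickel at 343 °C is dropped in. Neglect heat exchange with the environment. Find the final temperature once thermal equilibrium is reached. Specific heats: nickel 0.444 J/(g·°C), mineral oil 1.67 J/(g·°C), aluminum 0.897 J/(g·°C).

Setting the total heat transfer to zero:
711·0.444·(T − 343) + 430·1.67·(T − 23.2) + 325·0.897·(T − 23.2) = 0
1325.3 T = 131703
T ≈ 99.38 °C

T_f ≈ 99.4 °C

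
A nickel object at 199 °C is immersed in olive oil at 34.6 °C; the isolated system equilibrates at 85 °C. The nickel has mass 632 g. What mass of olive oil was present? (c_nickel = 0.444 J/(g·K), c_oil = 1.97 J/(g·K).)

m ≈ 322 g

Heat lost by the nickel = heat gained by the oil:
632·0.444·(199 − 85) = m·1.97·(85 − 34.6)
99.29 m = 31989  ⇒  m ≈ 322.2 g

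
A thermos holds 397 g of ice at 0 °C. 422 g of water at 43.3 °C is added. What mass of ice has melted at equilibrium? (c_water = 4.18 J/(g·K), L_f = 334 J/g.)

m_melted ≈ 229 g

Heat available from the water dropping to 0 °C: 422·4.18·43.3 = 76379 J.
Fully melting the ice requires m_ice L_f = 397·334 = 132598 J.
That's not enough to melt it all — equilibrium is at 0 °C with ice remaining.
Mass melted = 76379/334 ≈ 228.7 g.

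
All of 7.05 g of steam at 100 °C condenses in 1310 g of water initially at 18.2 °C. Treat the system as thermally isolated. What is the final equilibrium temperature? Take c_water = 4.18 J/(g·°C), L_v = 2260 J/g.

T_f ≈ 21.5 °C

Let T be the final temperature. ΣQ_i = 0:
latent heat released on condensation: 7.05·2260 = 15933; condensate cools 100→T: 7.05·4.18·(T − 100) = 29.47(T − 100); original water: 5475.8(T − 18.2)
5505.3 T = 15933 + 2946.9 + 99660 = 118539
T ≈ 21.53 °C — below 100 °C, confirming all the steam condensed.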